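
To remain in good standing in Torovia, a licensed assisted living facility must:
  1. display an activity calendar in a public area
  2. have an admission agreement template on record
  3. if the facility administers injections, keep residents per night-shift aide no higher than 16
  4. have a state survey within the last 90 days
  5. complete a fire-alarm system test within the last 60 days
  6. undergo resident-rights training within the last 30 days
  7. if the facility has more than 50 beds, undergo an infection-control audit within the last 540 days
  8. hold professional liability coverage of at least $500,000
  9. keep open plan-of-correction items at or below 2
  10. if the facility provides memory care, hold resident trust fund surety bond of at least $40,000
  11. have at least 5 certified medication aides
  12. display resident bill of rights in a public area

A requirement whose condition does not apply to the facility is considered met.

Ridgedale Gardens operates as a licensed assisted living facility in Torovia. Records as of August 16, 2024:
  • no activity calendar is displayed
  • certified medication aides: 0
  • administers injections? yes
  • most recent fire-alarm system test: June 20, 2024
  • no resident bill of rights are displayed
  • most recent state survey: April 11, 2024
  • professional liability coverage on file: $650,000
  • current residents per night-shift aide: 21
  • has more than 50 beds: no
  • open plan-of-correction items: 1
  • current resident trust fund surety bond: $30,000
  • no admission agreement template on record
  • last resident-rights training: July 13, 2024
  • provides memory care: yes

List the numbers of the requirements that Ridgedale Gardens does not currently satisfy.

1. activity calendar absent → not met
2. admission agreement template absent → not met
3. condition 'administers injections' holds; residents per night-shift aide 21 > 16 → not met
4. state survey 127 days ago vs limit 90 → not met
5. fire-alarm system test 57 days ago vs limit 60 → met
6. resident-rights training 34 days ago vs limit 30 → not met
7. condition 'has more than 50 beds' does not hold → requirement n/a → met
8. professional liability coverage $650,000 ≥ $500,000 → met
9. open plan-of-correction items 1 ≤ 2 → met
10. condition 'provides memory care' holds; resident trust fund surety bond $30,000 < $40,000 → not met
11. certified medication aides 0 < 5 → not met
12. resident bill of rights absent → not met
Not met: 1, 2, 3, 4, 6, 10, 11, 12

1, 2, 3, 4, 6, 10, 11, 12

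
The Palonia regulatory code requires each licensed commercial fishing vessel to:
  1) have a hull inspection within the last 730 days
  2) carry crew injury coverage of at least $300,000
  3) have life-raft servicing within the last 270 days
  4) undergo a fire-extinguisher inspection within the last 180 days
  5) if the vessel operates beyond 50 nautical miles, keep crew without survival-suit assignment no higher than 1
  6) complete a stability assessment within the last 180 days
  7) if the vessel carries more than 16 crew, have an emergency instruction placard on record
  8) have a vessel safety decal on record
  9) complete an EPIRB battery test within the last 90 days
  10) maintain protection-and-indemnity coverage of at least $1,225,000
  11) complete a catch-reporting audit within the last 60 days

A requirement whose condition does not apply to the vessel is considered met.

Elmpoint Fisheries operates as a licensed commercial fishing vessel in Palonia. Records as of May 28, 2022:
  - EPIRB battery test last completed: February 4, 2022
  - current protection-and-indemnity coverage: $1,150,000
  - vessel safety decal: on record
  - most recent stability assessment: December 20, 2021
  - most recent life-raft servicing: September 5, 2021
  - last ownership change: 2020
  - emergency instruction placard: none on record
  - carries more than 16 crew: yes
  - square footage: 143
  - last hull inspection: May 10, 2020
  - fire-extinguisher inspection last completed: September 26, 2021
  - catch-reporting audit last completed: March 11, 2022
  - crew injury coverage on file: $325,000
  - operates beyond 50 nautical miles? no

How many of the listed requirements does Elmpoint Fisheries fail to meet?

6

1. hull inspection 748 days ago vs limit 730 → not met
2. crew injury coverage $325,000 ≥ $300,000 → met
3. life-raft servicing 265 days ago vs limit 270 → met
4. fire-extinguisher inspection 244 days ago vs limit 180 → not met
5. condition 'operates beyond 50 nautical miles' does not hold → requirement n/a → met
6. stability assessment 159 days ago vs limit 180 → met
7. condition 'carries more than 16 crew' holds; emergency instruction placard absent → not met
8. vessel safety decal present → met
9. EPIRB battery test 113 days ago vs limit 90 → not met
10. protection-and-indemnity coverage $1,150,000 < $1,225,000 → not met
11. catch-reporting audit 78 days ago vs limit 60 → not met
Not met: 6 of 11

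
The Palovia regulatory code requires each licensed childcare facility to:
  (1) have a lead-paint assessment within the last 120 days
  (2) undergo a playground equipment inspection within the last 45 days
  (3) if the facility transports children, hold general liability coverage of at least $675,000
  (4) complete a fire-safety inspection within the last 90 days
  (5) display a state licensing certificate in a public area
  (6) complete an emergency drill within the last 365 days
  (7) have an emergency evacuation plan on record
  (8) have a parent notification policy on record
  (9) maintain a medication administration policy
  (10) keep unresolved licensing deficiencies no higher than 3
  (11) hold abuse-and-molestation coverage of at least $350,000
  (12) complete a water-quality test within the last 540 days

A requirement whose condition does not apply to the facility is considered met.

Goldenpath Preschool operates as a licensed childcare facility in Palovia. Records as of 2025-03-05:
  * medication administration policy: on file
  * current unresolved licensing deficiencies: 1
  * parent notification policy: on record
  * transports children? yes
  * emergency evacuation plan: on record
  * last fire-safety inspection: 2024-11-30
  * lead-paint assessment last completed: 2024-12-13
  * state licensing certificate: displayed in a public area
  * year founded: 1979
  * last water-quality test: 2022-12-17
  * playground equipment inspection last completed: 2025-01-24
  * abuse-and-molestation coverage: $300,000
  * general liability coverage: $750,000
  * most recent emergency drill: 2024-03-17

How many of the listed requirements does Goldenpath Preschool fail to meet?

3

1. lead-paint assessment 82 days ago vs limit 120 → met
2. playground equipment inspection 40 days ago vs limit 45 → met
3. condition 'transports children' holds; general liability coverage $750,000 ≥ $675,000 → met
4. fire-safety inspection 95 days ago vs limit 90 → not met
5. state licensing certificate present → met
6. emergency drill 353 days ago vs limit 365 → met
7. emergency evacuation plan present → met
8. parent notification policy present → met
9. medication administration policy present → met
10. unresolved licensing deficiencies 1 ≤ 3 → met
11. abuse-and-molestation coverage $300,000 < $350,000 → not met
12. water-quality test 809 days ago vs limit 540 → not met
Not met: 3 of 12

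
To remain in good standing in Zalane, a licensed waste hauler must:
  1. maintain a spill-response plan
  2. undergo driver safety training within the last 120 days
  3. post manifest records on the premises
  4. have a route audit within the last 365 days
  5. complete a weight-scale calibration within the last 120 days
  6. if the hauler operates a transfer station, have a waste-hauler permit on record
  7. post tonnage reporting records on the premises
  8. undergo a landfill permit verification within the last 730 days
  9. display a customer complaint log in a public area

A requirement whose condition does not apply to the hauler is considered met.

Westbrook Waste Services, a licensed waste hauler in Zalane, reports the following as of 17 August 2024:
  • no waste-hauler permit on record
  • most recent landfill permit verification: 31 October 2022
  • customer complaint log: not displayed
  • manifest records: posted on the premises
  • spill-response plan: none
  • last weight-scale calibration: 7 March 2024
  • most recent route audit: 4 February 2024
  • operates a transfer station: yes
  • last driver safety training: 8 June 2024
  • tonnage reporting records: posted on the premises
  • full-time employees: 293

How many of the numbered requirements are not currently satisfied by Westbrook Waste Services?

1. spill-response plan absent → not met
2. driver safety training 70 days ago vs limit 120 → met
3. manifest records present → met
4. route audit 195 days ago vs limit 365 → met
5. weight-scale calibration 163 days ago vs limit 120 → not met
6. condition 'operates a transfer station' holds; waste-hauler permit absent → not met
7. tonnage reporting records present → met
8. landfill permit verification 656 days ago vs limit 730 → met
9. customer complaint log absent → not met
Not met: 4 of 9

4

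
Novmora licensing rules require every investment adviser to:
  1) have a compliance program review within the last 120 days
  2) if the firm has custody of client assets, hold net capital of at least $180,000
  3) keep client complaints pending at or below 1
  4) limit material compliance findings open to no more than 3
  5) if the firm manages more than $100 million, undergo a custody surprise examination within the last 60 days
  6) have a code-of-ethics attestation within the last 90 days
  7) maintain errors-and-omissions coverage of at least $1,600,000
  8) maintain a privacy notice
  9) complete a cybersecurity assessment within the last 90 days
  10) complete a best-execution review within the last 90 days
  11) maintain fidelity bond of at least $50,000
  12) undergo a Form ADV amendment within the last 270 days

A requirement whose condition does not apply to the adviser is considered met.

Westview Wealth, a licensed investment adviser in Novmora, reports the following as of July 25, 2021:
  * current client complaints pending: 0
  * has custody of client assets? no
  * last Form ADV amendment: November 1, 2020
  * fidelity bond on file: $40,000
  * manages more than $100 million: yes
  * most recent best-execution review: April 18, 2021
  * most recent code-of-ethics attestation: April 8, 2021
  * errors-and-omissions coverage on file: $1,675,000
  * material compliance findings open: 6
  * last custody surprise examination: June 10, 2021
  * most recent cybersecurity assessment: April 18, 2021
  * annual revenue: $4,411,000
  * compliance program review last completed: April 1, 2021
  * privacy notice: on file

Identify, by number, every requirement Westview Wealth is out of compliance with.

1. compliance program review 115 days ago vs limit 120 → met
2. condition 'has custody of client assets' does not hold → requirement n/a → met
3. client complaints pending 0 ≤ 1 → met
4. material compliance findings open 6 > 3 → not met
5. condition 'manages more than $100 million' holds; custody surprise examination 45 days ago vs limit 60 → met
6. code-of-ethics attestation 108 days ago vs limit 90 → not met
7. errors-and-omissions coverage $1,675,000 ≥ $1,600,000 → met
8. privacy notice present → met
9. cybersecurity assessment 98 days ago vs limit 90 → not met
10. best-execution review 98 days ago vs limit 90 → not met
11. fidelity bond $40,000 < $50,000 → not met
12. Form ADV amendment 266 days ago vs limit 270 → met
Not met: 4, 6, 9, 10, 11

4, 6, 9, 10, 11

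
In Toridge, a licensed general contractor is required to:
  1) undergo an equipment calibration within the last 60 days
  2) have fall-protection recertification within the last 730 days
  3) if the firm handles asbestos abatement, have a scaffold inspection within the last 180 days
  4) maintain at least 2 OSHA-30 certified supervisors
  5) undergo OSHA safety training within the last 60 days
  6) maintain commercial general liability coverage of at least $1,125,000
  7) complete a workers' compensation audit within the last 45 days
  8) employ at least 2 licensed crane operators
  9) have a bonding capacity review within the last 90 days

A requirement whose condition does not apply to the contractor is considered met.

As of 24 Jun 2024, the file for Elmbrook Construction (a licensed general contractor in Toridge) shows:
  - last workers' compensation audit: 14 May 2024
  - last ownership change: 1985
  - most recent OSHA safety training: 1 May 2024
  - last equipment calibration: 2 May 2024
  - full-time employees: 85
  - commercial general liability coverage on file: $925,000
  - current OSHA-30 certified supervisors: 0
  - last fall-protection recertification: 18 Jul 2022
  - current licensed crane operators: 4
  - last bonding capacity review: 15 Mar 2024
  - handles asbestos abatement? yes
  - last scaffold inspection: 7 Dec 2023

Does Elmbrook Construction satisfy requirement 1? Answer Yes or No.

Yes

1. equipment calibration 53 days ago vs limit 60 → met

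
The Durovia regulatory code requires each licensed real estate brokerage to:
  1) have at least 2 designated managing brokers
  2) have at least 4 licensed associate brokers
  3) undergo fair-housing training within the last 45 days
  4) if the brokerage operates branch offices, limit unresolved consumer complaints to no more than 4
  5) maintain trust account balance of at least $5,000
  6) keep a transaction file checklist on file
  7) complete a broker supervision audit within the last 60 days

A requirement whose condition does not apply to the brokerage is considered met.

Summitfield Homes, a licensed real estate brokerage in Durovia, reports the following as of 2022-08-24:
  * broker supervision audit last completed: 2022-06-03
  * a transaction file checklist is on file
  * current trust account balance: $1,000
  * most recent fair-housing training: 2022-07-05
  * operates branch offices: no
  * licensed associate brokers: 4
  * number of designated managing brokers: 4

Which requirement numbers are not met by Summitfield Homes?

3, 5, 7

1. designated managing brokers 4 ≥ 2 → met
2. licensed associate brokers 4 ≥ 4 → met
3. fair-housing training 50 days ago vs limit 45 → not met
4. condition 'operates branch offices' does not hold → requirement n/a → met
5. trust account balance $1,000 < $5,000 → not met
6. transaction file checklist present → met
7. broker supervision audit 82 days ago vs limit 60 → not met
Not met: 3, 5, 7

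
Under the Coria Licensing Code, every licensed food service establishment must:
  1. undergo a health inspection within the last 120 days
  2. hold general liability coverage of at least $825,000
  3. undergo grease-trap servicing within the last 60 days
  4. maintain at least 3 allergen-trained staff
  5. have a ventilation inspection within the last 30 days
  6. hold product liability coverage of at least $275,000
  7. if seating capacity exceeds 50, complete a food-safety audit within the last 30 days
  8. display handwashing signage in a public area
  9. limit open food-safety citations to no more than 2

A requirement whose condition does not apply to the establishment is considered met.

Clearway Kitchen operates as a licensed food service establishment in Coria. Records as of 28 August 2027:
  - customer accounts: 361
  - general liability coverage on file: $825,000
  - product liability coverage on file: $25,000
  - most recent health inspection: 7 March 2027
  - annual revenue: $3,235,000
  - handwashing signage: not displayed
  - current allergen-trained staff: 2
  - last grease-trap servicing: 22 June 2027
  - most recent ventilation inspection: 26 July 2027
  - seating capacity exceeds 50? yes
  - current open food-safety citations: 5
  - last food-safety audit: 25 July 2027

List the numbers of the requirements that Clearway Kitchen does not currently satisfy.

1, 3, 4, 5, 6, 7, 8, 9

1. health inspection 174 days ago vs limit 120 → not met
2. general liability coverage $825,000 ≥ $825,000 → met
3. grease-trap servicing 67 days ago vs limit 60 → not met
4. allergen-trained staff 2 < 3 → not met
5. ventilation inspection 33 days ago vs limit 30 → not met
6. product liability coverage $25,000 < $275,000 → not met
7. condition 'seating capacity exceeds 50' holds; food-safety audit 34 days ago vs limit 30 → not met
8. handwashing signage absent → not met
9. open food-safety citations 5 > 2 → not met
Not met: 1, 3, 4, 5, 6, 7, 8, 9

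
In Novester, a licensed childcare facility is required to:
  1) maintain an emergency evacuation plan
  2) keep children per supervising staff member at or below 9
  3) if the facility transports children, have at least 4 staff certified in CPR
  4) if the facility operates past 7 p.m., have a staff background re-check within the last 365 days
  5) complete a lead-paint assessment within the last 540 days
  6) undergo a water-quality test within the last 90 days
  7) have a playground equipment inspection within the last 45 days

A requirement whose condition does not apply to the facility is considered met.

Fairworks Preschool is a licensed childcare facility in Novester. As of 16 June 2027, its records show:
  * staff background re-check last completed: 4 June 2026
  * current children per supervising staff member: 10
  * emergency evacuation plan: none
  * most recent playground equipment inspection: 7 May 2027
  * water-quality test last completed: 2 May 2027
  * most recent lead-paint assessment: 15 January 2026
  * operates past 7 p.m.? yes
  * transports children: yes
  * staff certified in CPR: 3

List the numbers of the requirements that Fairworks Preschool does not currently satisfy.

1, 2, 3, 4

1. emergency evacuation plan absent → not met
2. children per supervising staff member 10 > 9 → not met
3. condition 'transports children' holds; staff certified in CPR 3 < 4 → not met
4. condition 'operates past 7 p.m.' holds; staff background re-check 377 days ago vs limit 365 → not met
5. lead-paint assessment 517 days ago vs limit 540 → met
6. water-quality test 45 days ago vs limit 90 → met
7. playground equipment inspection 40 days ago vs limit 45 → met
Not met: 1, 2, 3, 4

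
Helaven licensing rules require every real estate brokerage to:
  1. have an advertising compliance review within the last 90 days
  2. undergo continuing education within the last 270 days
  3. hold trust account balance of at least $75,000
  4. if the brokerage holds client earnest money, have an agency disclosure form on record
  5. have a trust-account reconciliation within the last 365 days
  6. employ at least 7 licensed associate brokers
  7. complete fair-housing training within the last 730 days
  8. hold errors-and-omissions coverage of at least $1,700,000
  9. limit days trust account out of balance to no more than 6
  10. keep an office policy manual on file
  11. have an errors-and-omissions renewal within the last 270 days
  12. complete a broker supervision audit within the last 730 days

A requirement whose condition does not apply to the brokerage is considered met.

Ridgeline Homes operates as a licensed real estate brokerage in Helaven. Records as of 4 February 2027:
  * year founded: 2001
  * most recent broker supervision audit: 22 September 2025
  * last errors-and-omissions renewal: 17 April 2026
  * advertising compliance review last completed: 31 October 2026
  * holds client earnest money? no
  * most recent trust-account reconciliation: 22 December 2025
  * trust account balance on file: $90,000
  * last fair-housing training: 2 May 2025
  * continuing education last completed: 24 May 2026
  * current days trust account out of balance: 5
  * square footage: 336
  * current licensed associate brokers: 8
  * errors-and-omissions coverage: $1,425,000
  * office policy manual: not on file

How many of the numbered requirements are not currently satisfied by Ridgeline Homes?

5

1. advertising compliance review 96 days ago vs limit 90 → not met
2. continuing education 256 days ago vs limit 270 → met
3. trust account balance $90,000 ≥ $75,000 → met
4. condition 'holds client earnest money' does not hold → requirement n/a → met
5. trust-account reconciliation 409 days ago vs limit 365 → not met
6. licensed associate brokers 8 ≥ 7 → met
7. fair-housing training 643 days ago vs limit 730 → met
8. errors-and-omissions coverage $1,425,000 < $1,700,000 → not met
9. days trust account out of balance 5 ≤ 6 → met
10. office policy manual absent → not met
11. errors-and-omissions renewal 293 days ago vs limit 270 → not met
12. broker supervision audit 500 days ago vs limit 730 → met
Not met: 5 of 12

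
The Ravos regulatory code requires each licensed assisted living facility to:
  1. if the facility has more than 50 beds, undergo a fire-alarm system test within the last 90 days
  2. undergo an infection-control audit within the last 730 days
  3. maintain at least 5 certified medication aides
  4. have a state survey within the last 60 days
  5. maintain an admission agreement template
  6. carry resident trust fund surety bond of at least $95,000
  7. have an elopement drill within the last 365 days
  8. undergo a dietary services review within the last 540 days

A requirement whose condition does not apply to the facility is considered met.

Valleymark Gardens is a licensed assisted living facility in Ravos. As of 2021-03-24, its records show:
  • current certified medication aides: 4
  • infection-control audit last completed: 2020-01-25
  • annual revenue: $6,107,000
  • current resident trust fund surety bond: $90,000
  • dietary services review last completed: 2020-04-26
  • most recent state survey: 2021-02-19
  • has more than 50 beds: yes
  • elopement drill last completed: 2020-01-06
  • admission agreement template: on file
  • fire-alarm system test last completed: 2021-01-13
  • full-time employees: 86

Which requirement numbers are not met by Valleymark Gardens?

3, 6, 7

1. condition 'has more than 50 beds' holds; fire-alarm system test 70 days ago vs limit 90 → met
2. infection-control audit 424 days ago vs limit 730 → met
3. certified medication aides 4 < 5 → not met
4. state survey 33 days ago vs limit 60 → met
5. admission agreement template present → met
6. resident trust fund surety bond $90,000 < $95,000 → not met
7. elopement drill 443 days ago vs limit 365 → not met
8. dietary services review 332 days ago vs limit 540 → met
Not met: 3, 6, 7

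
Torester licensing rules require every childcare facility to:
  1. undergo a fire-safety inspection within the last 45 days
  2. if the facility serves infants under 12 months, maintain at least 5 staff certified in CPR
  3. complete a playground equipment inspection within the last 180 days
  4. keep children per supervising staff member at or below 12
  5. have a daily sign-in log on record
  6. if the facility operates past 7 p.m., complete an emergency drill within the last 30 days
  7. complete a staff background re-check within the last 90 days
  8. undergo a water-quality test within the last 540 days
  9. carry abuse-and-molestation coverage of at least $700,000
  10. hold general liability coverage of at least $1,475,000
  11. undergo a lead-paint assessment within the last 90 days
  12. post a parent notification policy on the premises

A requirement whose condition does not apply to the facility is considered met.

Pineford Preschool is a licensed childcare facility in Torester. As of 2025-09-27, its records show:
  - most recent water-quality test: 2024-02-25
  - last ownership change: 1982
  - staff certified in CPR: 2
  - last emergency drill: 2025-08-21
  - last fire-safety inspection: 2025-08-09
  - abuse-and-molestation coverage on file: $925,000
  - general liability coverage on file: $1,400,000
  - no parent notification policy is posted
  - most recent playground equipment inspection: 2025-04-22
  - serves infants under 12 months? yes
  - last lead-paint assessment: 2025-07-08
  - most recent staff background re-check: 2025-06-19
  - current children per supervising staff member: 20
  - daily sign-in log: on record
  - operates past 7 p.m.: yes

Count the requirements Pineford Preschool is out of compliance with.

8

1. fire-safety inspection 49 days ago vs limit 45 → not met
2. condition 'serves infants under 12 months' holds; staff certified in CPR 2 < 5 → not met
3. playground equipment inspection 158 days ago vs limit 180 → met
4. children per supervising staff member 20 > 12 → not met
5. daily sign-in log present → met
6. condition 'operates past 7 p.m.' holds; emergency drill 37 days ago vs limit 30 → not met
7. staff background re-check 100 days ago vs limit 90 → not met
8. water-quality test 580 days ago vs limit 540 → not met
9. abuse-and-molestation coverage $925,000 ≥ $700,000 → met
10. general liability coverage $1,400,000 < $1,475,000 → not met
11. lead-paint assessment 81 days ago vs limit 90 → met
12. parent notification policy absent → not met
Not met: 8 of 12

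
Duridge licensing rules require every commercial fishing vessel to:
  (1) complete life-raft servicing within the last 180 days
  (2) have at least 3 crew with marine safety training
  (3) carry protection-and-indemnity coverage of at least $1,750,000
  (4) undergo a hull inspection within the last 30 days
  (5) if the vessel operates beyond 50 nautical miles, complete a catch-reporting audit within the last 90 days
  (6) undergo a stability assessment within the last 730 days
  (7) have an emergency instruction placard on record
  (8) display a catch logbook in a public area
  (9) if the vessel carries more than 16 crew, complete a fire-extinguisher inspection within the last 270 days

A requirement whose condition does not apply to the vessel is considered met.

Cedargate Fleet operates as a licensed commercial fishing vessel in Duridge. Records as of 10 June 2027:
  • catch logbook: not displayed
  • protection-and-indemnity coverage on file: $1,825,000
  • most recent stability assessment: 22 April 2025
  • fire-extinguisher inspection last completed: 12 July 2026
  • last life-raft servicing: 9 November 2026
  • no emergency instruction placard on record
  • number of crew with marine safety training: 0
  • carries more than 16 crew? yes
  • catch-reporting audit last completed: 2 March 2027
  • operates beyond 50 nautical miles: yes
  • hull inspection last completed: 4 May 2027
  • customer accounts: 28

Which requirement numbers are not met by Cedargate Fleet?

1, 2, 4, 5, 6, 7, 8, 9

1. life-raft servicing 213 days ago vs limit 180 → not met
2. crew with marine safety training 0 < 3 → not met
3. protection-and-indemnity coverage $1,825,000 ≥ $1,750,000 → met
4. hull inspection 37 days ago vs limit 30 → not met
5. condition 'operates beyond 50 nautical miles' holds; catch-reporting audit 100 days ago vs limit 90 → not met
6. stability assessment 779 days ago vs limit 730 → not met
7. emergency instruction placard absent → not met
8. catch logbook absent → not met
9. condition 'carries more than 16 crew' holds; fire-extinguisher inspection 333 days ago vs limit 270 → not met
Not met: 1, 2, 4, 5, 6, 7, 8, 9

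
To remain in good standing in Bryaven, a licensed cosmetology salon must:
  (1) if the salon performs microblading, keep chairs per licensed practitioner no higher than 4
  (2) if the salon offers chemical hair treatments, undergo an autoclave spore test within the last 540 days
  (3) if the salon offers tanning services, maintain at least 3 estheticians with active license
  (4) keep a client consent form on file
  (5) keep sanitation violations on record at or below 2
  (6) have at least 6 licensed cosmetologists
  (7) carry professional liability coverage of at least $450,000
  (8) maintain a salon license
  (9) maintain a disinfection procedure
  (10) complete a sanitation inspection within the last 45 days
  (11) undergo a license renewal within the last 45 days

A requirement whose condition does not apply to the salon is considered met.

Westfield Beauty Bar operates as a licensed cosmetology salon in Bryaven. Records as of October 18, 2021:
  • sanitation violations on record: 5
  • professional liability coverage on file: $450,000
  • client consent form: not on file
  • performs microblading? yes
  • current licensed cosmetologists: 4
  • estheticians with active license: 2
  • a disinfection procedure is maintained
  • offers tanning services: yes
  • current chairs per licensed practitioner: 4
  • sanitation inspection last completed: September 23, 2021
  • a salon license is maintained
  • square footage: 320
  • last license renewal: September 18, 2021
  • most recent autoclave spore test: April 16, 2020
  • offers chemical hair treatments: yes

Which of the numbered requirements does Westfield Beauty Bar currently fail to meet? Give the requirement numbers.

1. condition 'performs microblading' holds; chairs per licensed practitioner 4 ≤ 4 → met
2. condition 'offers chemical hair treatments' holds; autoclave spore test 550 days ago vs limit 540 → not met
3. condition 'offers tanning services' holds; estheticians with active license 2 < 3 → not met
4. client consent form absent → not met
5. sanitation violations on record 5 > 2 → not met
6. licensed cosmetologists 4 < 6 → not met
7. professional liability coverage $450,000 ≥ $450,000 → met
8. salon license present → met
9. disinfection procedure present → met
10. sanitation inspection 25 days ago vs limit 45 → met
11. license renewal 30 days ago vs limit 45 → met
Not met: 2, 3, 4, 5, 6

2, 3, 4, 5, 6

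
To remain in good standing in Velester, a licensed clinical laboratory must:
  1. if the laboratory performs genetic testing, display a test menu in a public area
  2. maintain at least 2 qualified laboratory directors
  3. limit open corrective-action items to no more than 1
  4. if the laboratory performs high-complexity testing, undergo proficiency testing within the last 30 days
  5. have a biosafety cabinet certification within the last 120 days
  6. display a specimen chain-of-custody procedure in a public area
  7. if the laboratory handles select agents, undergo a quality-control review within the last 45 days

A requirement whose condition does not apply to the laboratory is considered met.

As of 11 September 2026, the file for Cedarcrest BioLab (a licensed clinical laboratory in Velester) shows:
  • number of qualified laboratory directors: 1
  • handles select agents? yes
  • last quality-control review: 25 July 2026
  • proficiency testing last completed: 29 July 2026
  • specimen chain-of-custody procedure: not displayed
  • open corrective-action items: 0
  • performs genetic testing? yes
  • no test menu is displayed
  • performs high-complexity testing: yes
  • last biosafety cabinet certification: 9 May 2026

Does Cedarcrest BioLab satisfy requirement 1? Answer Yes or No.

No

1. condition 'performs genetic testing' holds; test menu absent → not met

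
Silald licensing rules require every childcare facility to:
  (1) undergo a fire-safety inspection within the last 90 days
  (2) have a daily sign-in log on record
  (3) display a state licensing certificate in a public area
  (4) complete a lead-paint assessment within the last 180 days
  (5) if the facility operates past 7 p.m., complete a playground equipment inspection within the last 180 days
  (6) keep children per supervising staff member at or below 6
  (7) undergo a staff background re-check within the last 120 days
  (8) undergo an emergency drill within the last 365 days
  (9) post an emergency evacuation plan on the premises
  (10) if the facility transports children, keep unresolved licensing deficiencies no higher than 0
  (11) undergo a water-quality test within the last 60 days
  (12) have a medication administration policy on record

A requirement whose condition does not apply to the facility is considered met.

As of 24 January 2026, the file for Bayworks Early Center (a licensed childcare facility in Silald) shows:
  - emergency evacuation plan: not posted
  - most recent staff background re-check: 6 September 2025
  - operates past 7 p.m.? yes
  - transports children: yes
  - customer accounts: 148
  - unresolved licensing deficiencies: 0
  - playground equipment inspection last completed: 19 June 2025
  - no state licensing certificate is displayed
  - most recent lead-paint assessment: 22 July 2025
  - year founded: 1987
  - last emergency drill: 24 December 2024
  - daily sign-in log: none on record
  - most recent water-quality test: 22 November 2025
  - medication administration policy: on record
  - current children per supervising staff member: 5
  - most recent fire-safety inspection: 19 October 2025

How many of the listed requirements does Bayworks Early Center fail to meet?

9

1. fire-safety inspection 97 days ago vs limit 90 → not met
2. daily sign-in log absent → not met
3. state licensing certificate absent → not met
4. lead-paint assessment 186 days ago vs limit 180 → not met
5. condition 'operates past 7 p.m.' holds; playground equipment inspection 219 days ago vs limit 180 → not met
6. children per supervising staff member 5 ≤ 6 → met
7. staff background re-check 140 days ago vs limit 120 → not met
8. emergency drill 396 days ago vs limit 365 → not met
9. emergency evacuation plan absent → not met
10. condition 'transports children' holds; unresolved licensing deficiencies 0 ≤ 0 → met
11. water-quality test 63 days ago vs limit 60 → not met
12. medication administration policy present → met
Not met: 9 of 12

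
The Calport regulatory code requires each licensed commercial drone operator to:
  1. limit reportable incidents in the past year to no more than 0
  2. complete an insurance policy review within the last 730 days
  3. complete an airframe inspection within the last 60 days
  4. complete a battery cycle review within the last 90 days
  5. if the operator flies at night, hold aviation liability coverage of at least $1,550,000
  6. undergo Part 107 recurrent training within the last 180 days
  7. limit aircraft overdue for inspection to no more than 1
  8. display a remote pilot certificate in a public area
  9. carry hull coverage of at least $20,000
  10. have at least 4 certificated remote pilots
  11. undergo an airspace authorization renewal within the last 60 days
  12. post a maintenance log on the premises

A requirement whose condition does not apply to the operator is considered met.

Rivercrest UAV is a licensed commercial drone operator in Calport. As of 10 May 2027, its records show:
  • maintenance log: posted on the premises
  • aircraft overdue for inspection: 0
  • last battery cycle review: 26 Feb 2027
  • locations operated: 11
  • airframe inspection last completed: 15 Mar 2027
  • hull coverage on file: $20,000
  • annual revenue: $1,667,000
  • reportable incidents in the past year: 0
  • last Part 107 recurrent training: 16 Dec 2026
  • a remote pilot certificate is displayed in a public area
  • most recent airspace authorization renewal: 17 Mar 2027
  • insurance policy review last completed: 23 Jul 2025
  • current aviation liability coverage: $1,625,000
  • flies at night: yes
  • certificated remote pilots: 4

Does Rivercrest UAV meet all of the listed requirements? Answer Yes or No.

1. reportable incidents in the past year 0 ≤ 0 → met
2. insurance policy review 656 days ago vs limit 730 → met
3. airframe inspection 56 days ago vs limit 60 → met
4. battery cycle review 73 days ago vs limit 90 → met
5. condition 'flies at night' holds; aviation liability coverage $1,625,000 ≥ $1,550,000 → met
6. Part 107 recurrent training 145 days ago vs limit 180 → met
7. aircraft overdue for inspection 0 ≤ 1 → met
8. remote pilot certificate present → met
9. hull coverage $20,000 ≥ $20,000 → met
10. certificated remote pilots 4 ≥ 4 → met
11. airspace authorization renewal 54 days ago vs limit 60 → met
12. maintenance log present → met
All met.

Yes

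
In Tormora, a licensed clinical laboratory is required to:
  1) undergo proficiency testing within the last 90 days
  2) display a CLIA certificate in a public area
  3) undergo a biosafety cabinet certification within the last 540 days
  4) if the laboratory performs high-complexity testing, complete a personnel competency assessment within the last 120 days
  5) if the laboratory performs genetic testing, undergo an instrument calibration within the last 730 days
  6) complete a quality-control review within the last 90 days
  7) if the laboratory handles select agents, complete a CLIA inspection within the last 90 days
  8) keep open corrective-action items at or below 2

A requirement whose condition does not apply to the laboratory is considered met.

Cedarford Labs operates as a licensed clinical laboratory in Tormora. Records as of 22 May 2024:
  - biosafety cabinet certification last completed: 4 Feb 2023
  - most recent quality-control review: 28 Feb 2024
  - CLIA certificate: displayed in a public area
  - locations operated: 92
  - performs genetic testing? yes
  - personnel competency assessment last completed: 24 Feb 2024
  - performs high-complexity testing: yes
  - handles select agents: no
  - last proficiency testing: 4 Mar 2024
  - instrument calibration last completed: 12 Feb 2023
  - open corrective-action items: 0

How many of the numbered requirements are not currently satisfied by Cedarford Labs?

1. proficiency testing 79 days ago vs limit 90 → met
2. CLIA certificate present → met
3. biosafety cabinet certification 473 days ago vs limit 540 → met
4. condition 'performs high-complexity testing' holds; personnel competency assessment 88 days ago vs limit 120 → met
5. condition 'performs genetic testing' holds; instrument calibration 465 days ago vs limit 730 → met
6. quality-control review 84 days ago vs limit 90 → met
7. condition 'handles select agents' does not hold → requirement n/a → met
8. open corrective-action items 0 ≤ 2 → met
Not met: 0 of 8

0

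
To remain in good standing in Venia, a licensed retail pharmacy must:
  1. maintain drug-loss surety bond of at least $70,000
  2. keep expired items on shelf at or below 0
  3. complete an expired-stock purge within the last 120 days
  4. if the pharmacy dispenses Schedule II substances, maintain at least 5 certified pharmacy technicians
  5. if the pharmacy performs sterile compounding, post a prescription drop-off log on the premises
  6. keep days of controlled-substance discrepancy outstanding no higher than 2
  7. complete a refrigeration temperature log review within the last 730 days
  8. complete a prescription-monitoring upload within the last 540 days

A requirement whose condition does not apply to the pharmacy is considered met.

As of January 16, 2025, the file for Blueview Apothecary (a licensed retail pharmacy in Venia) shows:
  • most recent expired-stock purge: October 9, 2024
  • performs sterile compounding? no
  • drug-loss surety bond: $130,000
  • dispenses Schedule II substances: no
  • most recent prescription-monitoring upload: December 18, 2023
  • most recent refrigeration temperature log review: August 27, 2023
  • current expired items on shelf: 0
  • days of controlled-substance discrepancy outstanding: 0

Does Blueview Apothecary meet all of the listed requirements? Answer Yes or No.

1. drug-loss surety bond $130,000 ≥ $70,000 → met
2. expired items on shelf 0 ≤ 0 → met
3. expired-stock purge 99 days ago vs limit 120 → met
4. condition 'dispenses Schedule II substances' does not hold → requirement n/a → met
5. condition 'performs sterile compounding' does not hold → requirement n/a → met
6. days of controlled-substance discrepancy outstanding 0 ≤ 2 → met
7. refrigeration temperature log review 508 days ago vs limit 730 → met
8. prescription-monitoring upload 395 days ago vs limit 540 → met
All met.

Yes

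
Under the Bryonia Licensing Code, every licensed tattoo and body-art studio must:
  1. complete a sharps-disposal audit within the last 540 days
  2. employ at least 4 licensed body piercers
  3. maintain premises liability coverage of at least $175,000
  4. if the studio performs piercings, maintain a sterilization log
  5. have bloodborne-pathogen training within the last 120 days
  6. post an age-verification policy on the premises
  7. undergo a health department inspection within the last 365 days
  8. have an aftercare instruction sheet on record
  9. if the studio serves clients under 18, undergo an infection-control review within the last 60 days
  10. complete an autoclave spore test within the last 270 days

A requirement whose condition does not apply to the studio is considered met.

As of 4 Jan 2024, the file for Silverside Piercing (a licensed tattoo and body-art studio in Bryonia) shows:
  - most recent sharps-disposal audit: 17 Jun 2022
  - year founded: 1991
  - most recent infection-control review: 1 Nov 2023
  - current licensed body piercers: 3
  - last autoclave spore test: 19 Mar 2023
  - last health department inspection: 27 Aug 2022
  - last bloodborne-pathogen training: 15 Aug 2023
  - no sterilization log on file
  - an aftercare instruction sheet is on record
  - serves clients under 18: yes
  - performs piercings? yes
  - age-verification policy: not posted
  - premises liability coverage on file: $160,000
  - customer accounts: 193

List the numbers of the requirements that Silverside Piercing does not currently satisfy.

1. sharps-disposal audit 566 days ago vs limit 540 → not met
2. licensed body piercers 3 < 4 → not met
3. premises liability coverage $160,000 < $175,000 → not met
4. condition 'performs piercings' holds; sterilization log absent → not met
5. bloodborne-pathogen training 142 days ago vs limit 120 → not met
6. age-verification policy absent → not met
7. health department inspection 495 days ago vs limit 365 → not met
8. aftercare instruction sheet present → met
9. condition 'serves clients under 18' holds; infection-control review 64 days ago vs limit 60 → not met
10. autoclave spore test 291 days ago vs limit 270 → not met
Not met: 1, 2, 3, 4, 5, 6, 7, 9, 10

1, 2, 3, 4, 5, 6, 7, 9, 10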